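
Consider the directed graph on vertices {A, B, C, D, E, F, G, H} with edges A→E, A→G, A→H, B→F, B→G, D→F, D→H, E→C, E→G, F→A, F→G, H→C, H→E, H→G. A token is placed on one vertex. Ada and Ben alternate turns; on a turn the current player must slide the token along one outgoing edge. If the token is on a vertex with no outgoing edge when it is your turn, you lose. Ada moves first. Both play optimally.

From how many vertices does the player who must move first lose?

Work bottom-up. With no move the player to move loses. Otherwise the position is W if at least one move leads to an L position for the opponent, and L if every move leads to a W.
Every edge goes from a vertex to one that appears earlier in the order C, G, E, H, A, F, B, D, so processing vertices in that order labels each vertex after all of its successors.
C: no outgoing edge → L
G: no outgoing edge → L
E: can move to G, which is L ⇒ W
H: can move to G, which is L ⇒ W
A: can move to G, which is L ⇒ W
F: can move to G, which is L ⇒ W
B: can move to G, which is L ⇒ W
D: moves to F(W), H(W); every one is W ⇒ L
The L vertices are C, D, G; that is 3 in all.

3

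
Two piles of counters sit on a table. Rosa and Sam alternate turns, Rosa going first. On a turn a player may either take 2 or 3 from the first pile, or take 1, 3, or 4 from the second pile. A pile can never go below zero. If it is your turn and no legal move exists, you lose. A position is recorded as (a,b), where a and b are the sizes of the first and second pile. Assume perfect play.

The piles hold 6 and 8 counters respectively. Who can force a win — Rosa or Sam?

Rosa wins.

Label each position W (a win for the player to move) or L (a loss). A position with no legal move is L; any other position is W exactly when some move reaches an L, and L when every move reaches a W.
No move ever increases a pile, so every position that can arise here has a ≤ 6 and b ≤ 8; it is enough to label the cells with 0 ≤ a ≤ 6 and 0 ≤ b ≤ 8.
Every move lowers a or b (never raises either), so fill the grid row by row in increasing a, and left to right within a row: each cell's successors are then already labelled.
      b=0  b=1  b=2  b=3  b=4  b=5  b=6  b=7  b=8
a=0:    L    W    L    W    W    W    W    L    W
a=1:    L    W    L    W    W    W    W    L    W
a=2:    W    L    W    L    W    W    W    W    L
a=3:    W    L    W    L    W    W    W    W    L
a=4:    W    W    W    W    L    W    L    W    W
a=5:    L    W    L    W    W    W    W    L    W
a=6:    L    W    L    W    W    W    W    L    W
Cells with no legal move (terminal, hence L): (0,0), (1,0).
The remaining L cells, each justified by listing all of its moves:
(0,2): →(0,1)(W) only, which is W, so L
(0,7): →(0,6)(W), (0,4)(W), (0,3)(W) — all W, so L
(1,2): →(1,1)(W) only, which is W, so L
(1,7): →(1,6)(W), (1,4)(W), (1,3)(W) — all W, so L
(2,1): →(0,1)(W), (2,0)(W) — all W, so L
(2,3): →(0,3)(W), (2,2)(W), (2,0)(W) — all W, so L
(2,8): →(0,8)(W), (2,7)(W), (2,5)(W), (2,4)(W) — all W, so L
(3,1): →(1,1)(W), (0,1)(W), (3,0)(W) — all W, so L
(3,3): →(1,3)(W), (0,3)(W), (3,2)(W), (3,0)(W) — all W, so L
(3,8): →(1,8)(W), (0,8)(W), (3,7)(W), (3,5)(W), (3,4)(W) — all W, so L
(4,4): →(2,4)(W), (1,4)(W), (4,3)(W), (4,1)(W), (4,0)(W) — all W, so L
(4,6): →(2,6)(W), (1,6)(W), (4,5)(W), (4,3)(W), (4,2)(W) — all W, so L
(5,0): →(3,0)(W), (2,0)(W) — all W, so L
(5,2): →(3,2)(W), (2,2)(W), (5,1)(W) — all W, so L
(5,7): →(3,7)(W), (2,7)(W), (5,6)(W), (5,4)(W), (5,3)(W) — all W, so L
(6,0): →(4,0)(W), (3,0)(W) — all W, so L
(6,2): →(4,2)(W), (3,2)(W), (6,1)(W) — all W, so L
(6,7): →(4,7)(W), (3,7)(W), (6,6)(W), (6,4)(W), (6,3)(W) — all W, so L
Every other cell has at least one move into one of the L cells above, so it is W.
From (6,8) Rosa can move to (3,8), reaching an L position.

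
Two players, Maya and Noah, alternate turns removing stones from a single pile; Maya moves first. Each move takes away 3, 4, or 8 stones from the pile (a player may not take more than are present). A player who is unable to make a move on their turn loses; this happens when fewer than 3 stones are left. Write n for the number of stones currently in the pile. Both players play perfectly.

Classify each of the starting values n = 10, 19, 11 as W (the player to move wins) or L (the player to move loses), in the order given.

Classify positions by backward induction: terminal positions (no move available) are L. From any other position, the mover wins iff some move reaches an L.
n=0: no move → L
n=1: no move → L
n=2: no move → L
n=3: →0(L), so W
n=4: →1(L), so W
n=5: →2(L), so W
n=6: →2(L), so W
n=7: →4(W), 3(W) — all W, so L
n=8: →0(L), so W
n=9: →1(L), so W
n=10: →7(L), so W
n=11: →7(L), so W
n=12: →9(W), 8(W), 4(W) — all W, so L
n=13: →10(W), 9(W), 5(W) — all W, so L
n=14: →11(W), 10(W), 6(W) — all W, so L
n=15: →12(L), so W
n=16: →13(L), so W
n=17: →14(L), so W
n=18: →14(L), so W
n=19: →16(W), 15(W), 11(W) — all W, so L

10: W, 19: L, 11: W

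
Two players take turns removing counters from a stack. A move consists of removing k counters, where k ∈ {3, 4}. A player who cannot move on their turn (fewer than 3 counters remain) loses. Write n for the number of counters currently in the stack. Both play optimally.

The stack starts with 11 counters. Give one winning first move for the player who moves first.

Remove 3, leaving 8.

Use the standard recursion: the mover loses at a terminal position; elsewhere, the mover wins exactly when some move hands the opponent an L position.
n=0: no move → L
n=1: no move → L
n=2: no move → L
n=3: reaches L-position 0 → W
n=4: reaches L-position 1 → W
n=5: reaches L-position 2 → W
n=6: reaches L-position 2 → W
n=7: only reaches 4(W), 3(W), all W → L
n=8: only reaches 5(W), 4(W), all W → L
n=9: only reaches 6(W), 5(W), all W → L
n=10: reaches L-position 7 → W
n=11: reaches L-position 8 → W
From 11, the L positions reachable in one move are: 8, 7. Any move reaching one of these is winning.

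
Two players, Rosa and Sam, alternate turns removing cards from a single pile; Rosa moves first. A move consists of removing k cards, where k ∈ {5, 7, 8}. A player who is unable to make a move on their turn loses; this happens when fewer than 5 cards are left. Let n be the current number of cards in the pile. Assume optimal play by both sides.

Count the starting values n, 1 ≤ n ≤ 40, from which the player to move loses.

16

Use the standard recursion: the mover loses at a terminal position; elsewhere, the mover wins exactly when some move hands the opponent an L position.
n=0: no move → L
n=1: no move → L
n=2: no move → L
n=3: no move → L
n=4: no move → L
n=5: W (go to 0, an L position)
n=6: W (go to 1, an L position)
n=7: W (go to 2, an L position)
n=8: W (go to 3, an L position)
n=9: W (go to 4, an L position)
n=10: W (go to 3, an L position)
n=11: W (go to 4, an L position)
n=12: W (go to 4, an L position)
n=13: L (options 8(W), 6(W), 5(W) are all W)
n=14: L (options 9(W), 7(W), 6(W) are all W)
n=15: L (options 10(W), 8(W), 7(W) are all W)
n=16: L (options 11(W), 9(W), 8(W) are all W)
n=17: L (options 12(W), 10(W), 9(W) are all W)
n=18: W (go to 13, an L position)
n=19: W (go to 14, an L position)
n=20: W (go to 15, an L position)
n=21: W (go to 16, an L position)
n=22: W (go to 17, an L position)
n=23: W (go to 16, an L position)
n=24: W (go to 17, an L position)
n=25: W (go to 17, an L position)
n=26: L (options 21(W), 19(W), 18(W) are all W)
n=27: L (options 22(W), 20(W), 19(W) are all W)
n=28: L (options 23(W), 21(W), 20(W) are all W)
n=29: L (options 24(W), 22(W), 21(W) are all W)
n=30: L (options 25(W), 23(W), 22(W) are all W)
n=31: W (go to 26, an L position)
n=32: W (go to 27, an L position)
n=33: W (go to 28, an L position)
n=34: W (go to 29, an L position)
n=35: W (go to 30, an L position)
n=36: W (go to 29, an L position)
n=37: W (go to 30, an L position)
n=38: W (go to 30, an L position)
n=39: L (options 34(W), 32(W), 31(W) are all W)
n=40: L (options 35(W), 33(W), 32(W) are all W)
L entries with 1 ≤ n ≤ 40 (n=0 is outside the asked range and is not counted): n = 1, 2, 3, 4, 13, 14, 15, 16, 17, 26, 27, 28, 29, 30, 39, 40; that makes 16.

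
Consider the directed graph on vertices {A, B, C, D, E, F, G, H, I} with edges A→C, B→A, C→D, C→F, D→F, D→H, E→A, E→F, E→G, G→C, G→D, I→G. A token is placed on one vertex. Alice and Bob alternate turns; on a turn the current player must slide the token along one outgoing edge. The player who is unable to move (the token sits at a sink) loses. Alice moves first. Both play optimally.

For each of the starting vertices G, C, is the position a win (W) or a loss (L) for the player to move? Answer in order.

Label each position W (a win for the player to move) or L (a loss). A position with no legal move is L; any other position is W exactly when some move reaches an L, and L when every move reaches a W.
Every edge goes from a vertex to one that appears earlier in the order H, F, D, C, A, G, E, I, B, so processing vertices in that order labels each vertex after all of its successors.
H: no outgoing edge → L
F: no outgoing edge → L
D: reaches L-position F → W
C: reaches L-position F → W
A: only reaches C(W), which is W → L
G: only reaches C(W), D(W), all W → L
E: reaches L-position G → W
I: reaches L-position G → W
B: reaches L-position A → W

G: L, C: W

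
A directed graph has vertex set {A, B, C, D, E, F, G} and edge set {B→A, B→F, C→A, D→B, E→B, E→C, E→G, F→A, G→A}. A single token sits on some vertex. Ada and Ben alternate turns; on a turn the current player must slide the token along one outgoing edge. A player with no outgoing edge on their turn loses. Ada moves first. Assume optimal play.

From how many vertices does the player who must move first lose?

Positions with no move are L. A position that does have a move is losing for the player to move precisely when every available move leads to a winning position for the opponent. Fill in the labels:
Every edge goes from a vertex to one that appears earlier in the order A, F, C, B, G, E, D, so processing vertices in that order labels each vertex after all of its successors.
A: no outgoing edge → L
F: can move to A, which is L ⇒ W
C: can move to A, which is L ⇒ W
B: can move to A, which is L ⇒ W
G: can move to A, which is L ⇒ W
E: moves to G(W), B(W), C(W); every one is W ⇒ L
D: the only move is to B(W), a W ⇒ L
The L vertices are A, D, E; that is 3 in all.

3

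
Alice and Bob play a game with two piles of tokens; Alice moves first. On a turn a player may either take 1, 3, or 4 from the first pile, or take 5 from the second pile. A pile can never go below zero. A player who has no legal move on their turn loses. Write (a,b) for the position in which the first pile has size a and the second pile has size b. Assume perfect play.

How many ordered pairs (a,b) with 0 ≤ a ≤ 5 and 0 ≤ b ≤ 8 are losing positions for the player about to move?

Label each position W (a win for the player to move) or L (a loss). A position with no legal move is L; any other position is W exactly when some move reaches an L, and L when every move reaches a W.
Every move lowers a or b (never raises either), so fill the grid row by row in increasing a, and left to right within a row: each cell's successors are then already labelled.
      b=0  b=1  b=2  b=3  b=4  b=5  b=6  b=7  b=8
a=0:    L    L    L    L    L    W    W    W    W
a=1:    W    W    W    W    W    L    L    L    L
a=2:    L    L    L    L    L    W    W    W    W
a=3:    W    W    W    W    W    L    L    L    L
a=4:    W    W    W    W    W    W    W    W    W
a=5:    W    W    W    W    W    W    W    W    W
Cells with no legal move (terminal, hence L): (0,0), (0,1), (0,2), (0,3), (0,4).
The remaining L cells, each justified by listing all of its moves:
(1,5): →(0,5)(W), (1,0)(W) — all W, so L
(1,6): →(0,6)(W), (1,1)(W) — all W, so L
(1,7): →(0,7)(W), (1,2)(W) — all W, so L
(1,8): →(0,8)(W), (1,3)(W) — all W, so L
(2,0): →(1,0)(W) only, which is W, so L
(2,1): →(1,1)(W) only, which is W, so L
(2,2): →(1,2)(W) only, which is W, so L
(2,3): →(1,3)(W) only, which is W, so L
(2,4): →(1,4)(W) only, which is W, so L
(3,5): →(2,5)(W), (0,5)(W), (3,0)(W) — all W, so L
(3,6): →(2,6)(W), (0,6)(W), (3,1)(W) — all W, so L
(3,7): →(2,7)(W), (0,7)(W), (3,2)(W) — all W, so L
(3,8): →(2,8)(W), (0,8)(W), (3,3)(W) — all W, so L
Every other cell has at least one move into one of the L cells above, so it is W.
L cells per row: a=0: 5, a=1: 4, a=2: 5, a=3: 4, a=4: 0, a=5: 0; total 18.

18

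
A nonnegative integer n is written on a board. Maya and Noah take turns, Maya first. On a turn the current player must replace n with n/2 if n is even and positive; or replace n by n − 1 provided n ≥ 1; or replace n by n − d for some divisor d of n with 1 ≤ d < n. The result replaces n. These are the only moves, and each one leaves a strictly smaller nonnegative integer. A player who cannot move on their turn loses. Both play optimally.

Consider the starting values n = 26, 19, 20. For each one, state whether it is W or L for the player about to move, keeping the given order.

26: W, 19: L, 20: W

Build the W/L table. Terminal = L. A non-terminal position is W if it has a move to some L; otherwise it is L.
n=0: no move → L
n=1: →0(L), so W
n=2: →1(W) only, which is W, so L
n=3: →2(L), so W
n=4: →2(L), so W
n=5: →4(W) only, which is W, so L
n=6: →5(L), so W
n=7: →6(W) only, which is W, so L
n=8: →7(L), so W
n=9: →6(W), 8(W) — all W, so L
n=10: →5(L), so W
n=11: →10(W) only, which is W, so L
n=12: →9(L), so W
n=13: →12(W) only, which is W, so L
n=14: →7(L), so W
n=15: →10(W), 12(W), 14(W) — all W, so L
n=16: →15(L), so W
n=17: →16(W) only, which is W, so L
n=18: →9(L), so W
n=19: →18(W) only, which is W, so L
n=20: →15(L), so W
n=21: →14(W), 18(W), 20(W) — all W, so L
n=22: →11(L), so W
n=23: →22(W) only, which is W, so L
n=24: →21(L), so W
n=25: →20(W), 24(W) — all W, so L
n=26: →13(L), so W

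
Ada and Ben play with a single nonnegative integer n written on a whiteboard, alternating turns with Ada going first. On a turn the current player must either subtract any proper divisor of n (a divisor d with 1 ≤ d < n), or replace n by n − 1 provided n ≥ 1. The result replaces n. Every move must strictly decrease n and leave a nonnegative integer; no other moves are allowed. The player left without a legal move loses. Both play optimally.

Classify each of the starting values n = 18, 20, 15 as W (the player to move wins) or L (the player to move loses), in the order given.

18: W, 20: W, 15: L

Compute win/loss labels from the base case upward. A position with no move is L. Any other position is W if it can reach an L in one move, else L.
n=0: no move → L
n=1: W (go to 0, an L position)
n=2: L (sole option 1(W) is W)
n=3: W (go to 2, an L position)
n=4: W (go to 2, an L position)
n=5: L (sole option 4(W) is W)
n=6: W (go to 5, an L position)
n=7: L (sole option 6(W) is W)
n=8: W (go to 7, an L position)
n=9: L (options 6(W), 8(W) are all W)
n=10: W (go to 5, an L position)
n=11: L (sole option 10(W) is W)
n=12: W (go to 9, an L position)
n=13: L (sole option 12(W) is W)
n=14: W (go to 7, an L position)
n=15: L (options 10(W), 12(W), 14(W) are all W)
n=16: W (go to 15, an L position)
n=17: L (sole option 16(W) is W)
n=18: W (go to 9, an L position)
n=19: L (sole option 18(W) is W)
n=20: W (go to 15, an L position)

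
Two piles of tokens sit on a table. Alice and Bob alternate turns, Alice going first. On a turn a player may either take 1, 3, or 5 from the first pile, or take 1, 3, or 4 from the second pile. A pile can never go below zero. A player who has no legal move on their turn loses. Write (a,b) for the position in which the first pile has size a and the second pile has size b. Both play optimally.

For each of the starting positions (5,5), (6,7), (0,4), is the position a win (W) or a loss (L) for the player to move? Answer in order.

Label each position W (a win for the player to move) or L (a loss). A position with no legal move is L; any other position is W exactly when some move reaches an L, and L when every move reaches a W.
No move ever increases a pile, so every position that can arise here has a ≤ 6 and b ≤ 7; it is enough to label the cells with 0 ≤ a ≤ 6 and 0 ≤ b ≤ 7.
Every move lowers a or b (never raises either), so fill the grid row by row in increasing a, and left to right within a row: each cell's successors are then already labelled.
      b=0  b=1  b=2  b=3  b=4  b=5  b=6  b=7
a=0:    L    W    L    W    W    W    W    L
a=1:    W    L    W    L    W    W    W    W
a=2:    L    W    L    W    W    W    W    L
a=3:    W    L    W    L    W    W    W    W
a=4:    L    W    L    W    W    W    W    L
a=5:    W    L    W    L    W    W    W    W
a=6:    L    W    L    W    W    W    W    L
Cells with no legal move (terminal, hence L): (0,0).
The remaining L cells, each justified by listing all of its moves:
(0,2): only reaches (0,1)(W), which is W → L
(0,7): only reaches (0,6)(W), (0,4)(W), (0,3)(W), all W → L
(1,1): only reaches (0,1)(W), (1,0)(W), all W → L
(1,3): only reaches (0,3)(W), (1,2)(W), (1,0)(W), all W → L
(2,0): only reaches (1,0)(W), which is W → L
(2,2): only reaches (1,2)(W), (2,1)(W), all W → L
(2,7): only reaches (1,7)(W), (2,6)(W), (2,4)(W), (2,3)(W), all W → L
(3,1): only reaches (2,1)(W), (0,1)(W), (3,0)(W), all W → L
(3,3): only reaches (2,3)(W), (0,3)(W), (3,2)(W), (3,0)(W), all W → L
(4,0): only reaches (3,0)(W), (1,0)(W), all W → L
(4,2): only reaches (3,2)(W), (1,2)(W), (4,1)(W), all W → L
(4,7): only reaches (3,7)(W), (1,7)(W), (4,6)(W), (4,4)(W), (4,3)(W), all W → L
(5,1): only reaches (4,1)(W), (2,1)(W), (0,1)(W), (5,0)(W), all W → L
(5,3): only reaches (4,3)(W), (2,3)(W), (0,3)(W), (5,2)(W), (5,0)(W), all W → L
(6,0): only reaches (5,0)(W), (3,0)(W), (1,0)(W), all W → L
(6,2): only reaches (5,2)(W), (3,2)(W), (1,2)(W), (6,1)(W), all W → L
(6,7): only reaches (5,7)(W), (3,7)(W), (1,7)(W), (6,6)(W), (6,4)(W), (6,3)(W), all W → L
Every other cell has at least one move into one of the L cells above, so it is W.
(5,5): the move to (5,1) reaches an L cell, so W
(6,7): one of the L cells justified above, so L
(0,4): the move to (0,0) reaches an L cell, so W

(5,5): W, (6,7): L, (0,4): W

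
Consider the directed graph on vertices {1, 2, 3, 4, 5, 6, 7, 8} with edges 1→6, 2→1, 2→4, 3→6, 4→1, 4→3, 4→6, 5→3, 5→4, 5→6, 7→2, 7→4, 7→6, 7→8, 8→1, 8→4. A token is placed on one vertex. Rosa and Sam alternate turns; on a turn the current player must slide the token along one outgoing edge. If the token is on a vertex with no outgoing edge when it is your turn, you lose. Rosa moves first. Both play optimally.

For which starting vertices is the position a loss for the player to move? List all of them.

2, 6, 8

Use the standard recursion: the mover loses at a terminal position; elsewhere, the mover wins exactly when some move hands the opponent an L position.
Every edge goes from a vertex to one that appears earlier in the order 6, 1, 3, 4, 5, 2, 8, 7, so processing vertices in that order labels each vertex after all of its successors.
6: no outgoing edge → L
1: reaches L-position 6 → W
3: reaches L-position 6 → W
4: reaches L-position 6 → W
5: reaches L-position 6 → W
2: only reaches 4(W), 1(W), all W → L
8: only reaches 4(W), 1(W), all W → L
7: reaches L-position 8 → W
Reading off the rows marked L gives the requested list; there are 3 such vertices.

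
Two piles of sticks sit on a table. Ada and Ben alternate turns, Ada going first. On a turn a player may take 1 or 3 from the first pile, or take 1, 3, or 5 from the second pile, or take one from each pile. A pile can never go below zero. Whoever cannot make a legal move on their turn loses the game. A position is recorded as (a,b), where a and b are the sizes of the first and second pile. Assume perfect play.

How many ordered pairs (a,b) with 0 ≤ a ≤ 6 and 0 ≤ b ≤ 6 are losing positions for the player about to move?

Positions with no move are L. A position that does have a move is losing for the player to move precisely when every available move leads to a winning position for the opponent. Fill in the labels:
Every move lowers a or b (never raises either), so fill the grid row by row in increasing a, and left to right within a row: each cell's successors are then already labelled.
      b=0  b=1  b=2  b=3  b=4  b=5  b=6
a=0:    L    W    L    W    L    W    L
a=1:    W    W    W    W    W    W    W
a=2:    L    W    L    W    L    W    L
a=3:    W    W    W    W    W    W    W
a=4:    L    W    L    W    L    W    L
a=5:    W    W    W    W    W    W    W
a=6:    L    W    L    W    L    W    L
Cells with no legal move (terminal, hence L): (0,0).
The remaining L cells, each justified by listing all of its moves:
(0,2): the only move is to (0,1)(W), a W ⇒ L
(0,4): moves to (0,3)(W), (0,1)(W); every one is W ⇒ L
(0,6): moves to (0,5)(W), (0,3)(W), (0,1)(W); every one is W ⇒ L
(2,0): the only move is to (1,0)(W), a W ⇒ L
(2,2): moves to (1,2)(W), (2,1)(W), (1,1)(W); every one is W ⇒ L
(2,4): moves to (1,4)(W), (2,3)(W), (2,1)(W), (1,3)(W); every one is W ⇒ L
(2,6): moves to (1,6)(W), (2,5)(W), (2,3)(W), (2,1)(W), (1,5)(W); every one is W ⇒ L
(4,0): moves to (3,0)(W), (1,0)(W); every one is W ⇒ L
(4,2): moves to (3,2)(W), (1,2)(W), (4,1)(W), (3,1)(W); every one is W ⇒ L
(4,4): moves to (3,4)(W), (1,4)(W), (4,3)(W), (4,1)(W), (3,3)(W); every one is W ⇒ L
(4,6): moves to (3,6)(W), (1,6)(W), (4,5)(W), (4,3)(W), (4,1)(W), (3,5)(W); every one is W ⇒ L
(6,0): moves to (5,0)(W), (3,0)(W); every one is W ⇒ L
(6,2): moves to (5,2)(W), (3,2)(W), (6,1)(W), (5,1)(W); every one is W ⇒ L
(6,4): moves to (5,4)(W), (3,4)(W), (6,3)(W), (6,1)(W), (5,3)(W); every one is W ⇒ L
(6,6): moves to (5,6)(W), (3,6)(W), (6,5)(W), (6,3)(W), (6,1)(W), (5,5)(W); every one is W ⇒ L
Every other cell has at least one move into one of the L cells above, so it is W.
L cells per row: a=0: 4, a=1: 0, a=2: 4, a=3: 0, a=4: 4, a=5: 0, a=6: 4; total 16.

16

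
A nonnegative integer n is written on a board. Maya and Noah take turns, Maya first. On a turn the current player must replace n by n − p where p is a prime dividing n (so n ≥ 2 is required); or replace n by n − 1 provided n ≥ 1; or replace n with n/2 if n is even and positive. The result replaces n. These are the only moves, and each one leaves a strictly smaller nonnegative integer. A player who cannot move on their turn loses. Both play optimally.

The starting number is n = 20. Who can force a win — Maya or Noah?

Work bottom-up. With no move the player to move loses. Otherwise the position is W if at least one move leads to an L position for the opponent, and L if every move leads to a W.
n=0: no move → L
n=1: →0(L), so W
n=2: →0(L), so W
n=3: →0(L), so W
n=4: →2(W), 3(W) — all W, so L
n=5: →0(L), so W
n=6: →4(L), so W
n=7: →0(L), so W
n=8: →4(L), so W
n=9: →6(W), 8(W) — all W, so L
n=10: →9(L), so W
n=11: →0(L), so W
n=12: →9(L), so W
n=13: →0(L), so W
n=14: →7(W), 12(W), 13(W) — all W, so L
n=15: →14(L), so W
n=16: →14(L), so W
n=17: →0(L), so W
n=18: →9(L), so W
n=19: →0(L), so W
n=20: →10(W), 15(W), 18(W), 19(W) — all W, so L
Every move from 20 reaches a W position, so the mover loses.

Noah wins.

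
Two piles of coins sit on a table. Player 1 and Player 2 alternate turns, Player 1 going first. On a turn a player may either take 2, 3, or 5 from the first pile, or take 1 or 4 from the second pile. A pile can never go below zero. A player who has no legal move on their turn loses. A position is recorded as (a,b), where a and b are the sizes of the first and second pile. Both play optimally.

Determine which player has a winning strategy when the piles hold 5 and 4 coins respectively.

Classify positions by backward induction: terminal positions (no move available) are L. From any other position, the mover wins iff some move reaches an L.
No move ever increases a pile, so every position that can arise here has a ≤ 5 and b ≤ 4; it is enough to label the cells with 0 ≤ a ≤ 5 and 0 ≤ b ≤ 4.
Every move lowers a or b (never raises either), so fill the grid row by row in increasing a, and left to right within a row: each cell's successors are then already labelled.
      b=0  b=1  b=2  b=3  b=4
a=0:    L    W    L    W    W
a=1:    L    W    L    W    W
a=2:    W    L    W    L    W
a=3:    W    L    W    L    W
a=4:    W    W    W    W    L
a=5:    W    W    W    W    L
Cells with no legal move (terminal, hence L): (0,0), (1,0).
The remaining L cells, each justified by listing all of its moves:
(0,2): →(0,1)(W) only, which is W, so L
(1,2): →(1,1)(W) only, which is W, so L
(2,1): →(0,1)(W), (2,0)(W) — all W, so L
(2,3): →(0,3)(W), (2,2)(W) — all W, so L
(3,1): →(1,1)(W), (0,1)(W), (3,0)(W) — all W, so L
(3,3): →(1,3)(W), (0,3)(W), (3,2)(W) — all W, so L
(4,4): →(2,4)(W), (1,4)(W), (4,3)(W), (4,0)(W) — all W, so L
(5,4): →(3,4)(W), (2,4)(W), (0,4)(W), (5,3)(W), (5,0)(W) — all W, so L
Every other cell has at least one move into one of the L cells above, so it is W.
Every move from (5,4) reaches a W position, so the mover loses.

Player 2 wins.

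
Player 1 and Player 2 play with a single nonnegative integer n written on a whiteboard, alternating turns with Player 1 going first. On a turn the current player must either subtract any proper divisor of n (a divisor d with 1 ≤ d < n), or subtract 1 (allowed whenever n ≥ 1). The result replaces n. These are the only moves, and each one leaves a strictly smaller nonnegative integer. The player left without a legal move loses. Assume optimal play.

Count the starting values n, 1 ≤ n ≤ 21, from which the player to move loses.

Label each position W (a win for the player to move) or L (a loss). A position with no legal move is L; any other position is W exactly when some move reaches an L, and L when every move reaches a W.
n=0: no move → L
n=1: reaches L-position 0 → W
n=2: only reaches 1(W), which is W → L
n=3: reaches L-position 2 → W
n=4: reaches L-position 2 → W
n=5: only reaches 4(W), which is W → L
n=6: reaches L-position 5 → W
n=7: only reaches 6(W), which is W → L
n=8: reaches L-position 7 → W
n=9: only reaches 6(W), 8(W), all W → L
n=10: reaches L-position 5 → W
n=11: only reaches 10(W), which is W → L
n=12: reaches L-position 9 → W
n=13: only reaches 12(W), which is W → L
n=14: reaches L-position 7 → W
n=15: only reaches 10(W), 12(W), 14(W), all W → L
n=16: reaches L-position 15 → W
n=17: only reaches 16(W), which is W → L
n=18: reaches L-position 9 → W
n=19: only reaches 18(W), which is W → L
n=20: reaches L-position 15 → W
n=21: only reaches 14(W), 18(W), 20(W), all W → L
L entries with 1 ≤ n ≤ 21 (n=0 is outside the asked range and is not counted): n = 2, 5, 7, 9, 11, 13, 15, 17, 19, 21; that makes 10.

10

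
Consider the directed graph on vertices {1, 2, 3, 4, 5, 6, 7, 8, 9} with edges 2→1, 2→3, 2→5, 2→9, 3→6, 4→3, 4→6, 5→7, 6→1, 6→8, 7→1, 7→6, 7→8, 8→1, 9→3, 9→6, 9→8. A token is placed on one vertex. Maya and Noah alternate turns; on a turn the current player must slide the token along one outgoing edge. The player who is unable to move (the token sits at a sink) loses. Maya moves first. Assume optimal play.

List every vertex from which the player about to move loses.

1, 3, 5

Work bottom-up. With no move the player to move loses. Otherwise the position is W if at least one move leads to an L position for the opponent, and L if every move leads to a W.
Every edge goes from a vertex to one that appears earlier in the order 1, 8, 6, 7, 3, 4, 5, 9, 2, so processing vertices in that order labels each vertex after all of its successors.
1: no outgoing edge → L
8: reaches L-position 1 → W
6: reaches L-position 1 → W
7: reaches L-position 1 → W
3: only reaches 6(W), which is W → L
4: reaches L-position 3 → W
5: only reaches 7(W), which is W → L
9: reaches L-position 3 → W
2: reaches L-position 5 → W
The losing starting vertices are exactly the entries labelled L in this table (3 of them).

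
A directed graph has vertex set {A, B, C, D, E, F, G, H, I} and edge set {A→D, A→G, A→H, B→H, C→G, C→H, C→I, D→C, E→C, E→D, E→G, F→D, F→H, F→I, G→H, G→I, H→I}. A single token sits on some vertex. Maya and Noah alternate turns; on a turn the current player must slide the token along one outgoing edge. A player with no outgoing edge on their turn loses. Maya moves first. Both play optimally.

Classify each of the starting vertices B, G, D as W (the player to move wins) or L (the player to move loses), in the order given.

Compute win/loss labels from the base case upward. A position with no move is L. Any other position is W if it can reach an L in one move, else L.
Every edge goes from a vertex to one that appears earlier in the order I, H, G, C, D, E, B, A, F, so processing vertices in that order labels each vertex after all of its successors.
I: no outgoing edge → L
H: W (go to I, an L position)
G: W (go to I, an L position)
C: W (go to I, an L position)
D: L (sole option C(W) is W)
E: W (go to D, an L position)
B: L (sole option H(W) is W)
A: W (go to D, an L position)
F: W (go to D, an L position)

B: L, G: W, D: L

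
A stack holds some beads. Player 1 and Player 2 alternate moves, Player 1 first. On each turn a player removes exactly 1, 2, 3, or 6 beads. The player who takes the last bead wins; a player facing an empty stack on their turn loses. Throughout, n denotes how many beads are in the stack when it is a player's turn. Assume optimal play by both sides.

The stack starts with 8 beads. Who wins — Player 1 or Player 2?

Work bottom-up. With no move the player to move loses. Otherwise the position is W if at least one move leads to an L position for the opponent, and L if every move leads to a W.
n=0: no move → L
n=1: reaches L-position 0 → W
n=2: reaches L-position 0 → W
n=3: reaches L-position 0 → W
n=4: only reaches 3(W), 2(W), 1(W), all W → L
n=5: reaches L-position 4 → W
n=6: reaches L-position 4 → W
n=7: reaches L-position 4 → W
n=8: only reaches 7(W), 6(W), 5(W), 2(W), all W → L
Every move from 8 reaches a W position, so the mover loses.

Player 2 wins.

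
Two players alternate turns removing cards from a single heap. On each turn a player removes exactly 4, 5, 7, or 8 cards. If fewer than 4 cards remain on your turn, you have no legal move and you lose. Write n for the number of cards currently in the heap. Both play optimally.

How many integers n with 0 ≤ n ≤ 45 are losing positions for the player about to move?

16

Compute win/loss labels from the base case upward. A position with no move is L. Any other position is W if it can reach an L in one move, else L.
n=0: no move → L
n=1: no move → L
n=2: no move → L
n=3: no move → L
n=4: reaches L-position 0 → W
n=5: reaches L-position 1 → W
n=6: reaches L-position 2 → W
n=7: reaches L-position 3 → W
n=8: reaches L-position 3 → W
n=9: reaches L-position 2 → W
n=10: reaches L-position 3 → W
n=11: reaches L-position 3 → W
n=12: only reaches 8(W), 7(W), 5(W), 4(W), all W → L
n=13: only reaches 9(W), 8(W), 6(W), 5(W), all W → L
n=14: only reaches 10(W), 9(W), 7(W), 6(W), all W → L
n=15: only reaches 11(W), 10(W), 8(W), 7(W), all W → L
n=16: reaches L-position 12 → W
n=17: reaches L-position 13 → W
n=18: reaches L-position 14 → W
n=19: reaches L-position 15 → W
n=20: reaches L-position 15 → W
n=21: reaches L-position 14 → W
n=22: reaches L-position 15 → W
n=23: reaches L-position 15 → W
n=24: only reaches 20(W), 19(W), 17(W), 16(W), all W → L
n=25: only reaches 21(W), 20(W), 18(W), 17(W), all W → L
n=26: only reaches 22(W), 21(W), 19(W), 18(W), all W → L
n=27: only reaches 23(W), 22(W), 20(W), 19(W), all W → L
n=28: reaches L-position 24 → W
n=29: reaches L-position 25 → W
n=30: reaches L-position 26 → W
n=31: reaches L-position 27 → W
n=32: reaches L-position 27 → W
n=33: reaches L-position 26 → W
n=34: reaches L-position 27 → W
n=35: reaches L-position 27 → W
n=36: only reaches 32(W), 31(W), 29(W), 28(W), all W → L
n=37: only reaches 33(W), 32(W), 30(W), 29(W), all W → L
n=38: only reaches 34(W), 33(W), 31(W), 30(W), all W → L
n=39: only reaches 35(W), 34(W), 32(W), 31(W), all W → L
n=40: reaches L-position 36 → W
n=41: reaches L-position 37 → W
n=42: reaches L-position 38 → W
n=43: reaches L-position 39 → W
n=44: reaches L-position 39 → W
n=45: reaches L-position 38 → W
L entries with 0 ≤ n ≤ 45: n = 0, 1, 2, 3, 12, 13, 14, 15, 24, 25, 26, 27, 36, 37, 38, 39; that makes 16.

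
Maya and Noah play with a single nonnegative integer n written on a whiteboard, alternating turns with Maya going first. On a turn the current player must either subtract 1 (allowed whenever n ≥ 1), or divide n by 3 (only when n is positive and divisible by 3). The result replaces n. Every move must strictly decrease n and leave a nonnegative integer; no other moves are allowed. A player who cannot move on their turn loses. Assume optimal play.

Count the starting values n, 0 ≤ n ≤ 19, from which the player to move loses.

Classify positions by backward induction: terminal positions (no move available) are L. From any other position, the mover wins iff some move reaches an L.
n=0: no move → L
n=1: can move to 0, which is L ⇒ W
n=2: the only move is to 1(W), a W ⇒ L
n=3: can move to 2, which is L ⇒ W
n=4: the only move is to 3(W), a W ⇒ L
n=5: can move to 4, which is L ⇒ W
n=6: can move to 2, which is L ⇒ W
n=7: the only move is to 6(W), a W ⇒ L
n=8: can move to 7, which is L ⇒ W
n=9: moves to 3(W), 8(W); every one is W ⇒ L
n=10: can move to 9, which is L ⇒ W
n=11: the only move is to 10(W), a W ⇒ L
n=12: can move to 4, which is L ⇒ W
n=13: the only move is to 12(W), a W ⇒ L
n=14: can move to 13, which is L ⇒ W
n=15: moves to 5(W), 14(W); every one is W ⇒ L
n=16: can move to 15, which is L ⇒ W
n=17: the only move is to 16(W), a W ⇒ L
n=18: can move to 17, which is L ⇒ W
n=19: the only move is to 18(W), a W ⇒ L
L entries with 0 ≤ n ≤ 19: n = 0, 2, 4, 7, 9, 11, 13, 15, 17, 19; that makes 10.

10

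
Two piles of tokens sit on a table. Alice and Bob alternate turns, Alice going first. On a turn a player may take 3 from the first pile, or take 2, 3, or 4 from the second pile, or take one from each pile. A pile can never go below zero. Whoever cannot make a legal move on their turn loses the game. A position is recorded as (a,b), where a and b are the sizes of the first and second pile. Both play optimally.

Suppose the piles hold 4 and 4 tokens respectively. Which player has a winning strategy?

Classify positions by backward induction: terminal positions (no move available) are L. From any other position, the mover wins iff some move reaches an L.
No move ever increases a pile, so every position that can arise here has a ≤ 4 and b ≤ 4; it is enough to label the cells with 0 ≤ a ≤ 4 and 0 ≤ b ≤ 4.
Every move lowers a or b (never raises either), so fill the grid row by row in increasing a, and left to right within a row: each cell's successors are then already labelled.
      b=0  b=1  b=2  b=3  b=4
a=0:    L    L    W    W    W
a=1:    L    W    W    W    W
a=2:    L    W    W    W    W
a=3:    W    W    L    L    W
a=4:    W    L    L    W    W
Cells with no legal move (terminal, hence L): (0,0), (0,1), (1,0), (2,0).
The remaining L cells, each justified by listing all of its moves:
(3,2): L (options (0,2)(W), (3,0)(W), (2,1)(W) are all W)
(3,3): L (options (0,3)(W), (3,1)(W), (3,0)(W), (2,2)(W) are all W)
(4,1): L (options (1,1)(W), (3,0)(W) are all W)
(4,2): L (options (1,2)(W), (4,0)(W), (3,1)(W) are all W)
Every other cell has at least one move into one of the L cells above, so it is W.
The starting position (4,4) is W: Alice should move to (4,2), handing over an L position.

Alice wins.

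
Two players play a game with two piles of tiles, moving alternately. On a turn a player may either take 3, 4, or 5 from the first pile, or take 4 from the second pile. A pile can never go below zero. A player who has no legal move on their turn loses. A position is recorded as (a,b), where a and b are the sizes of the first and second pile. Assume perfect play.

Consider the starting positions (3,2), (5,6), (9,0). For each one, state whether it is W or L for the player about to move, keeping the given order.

Work bottom-up. With no move the player to move loses. Otherwise the position is W if at least one move leads to an L position for the opponent, and L if every move leads to a W.
No move ever increases a pile, so every position that can arise here has a ≤ 9 and b ≤ 6; it is enough to label the cells with 0 ≤ a ≤ 9 and 0 ≤ b ≤ 6.
Every move lowers a or b (never raises either), so fill the grid row by row in increasing a, and left to right within a row: each cell's successors are then already labelled.
      b=0  b=1  b=2  b=3  b=4  b=5  b=6
a=0:    L    L    L    L    W    W    W
a=1:    L    L    L    L    W    W    W
a=2:    L    L    L    L    W    W    W
a=3:    W    W    W    W    L    L    L
a=4:    W    W    W    W    L    L    L
a=5:    W    W    W    W    L    L    L
a=6:    W    W    W    W    W    W    W
a=7:    W    W    W    W    W    W    W
a=8:    L    L    L    L    W    W    W
a=9:    L    L    L    L    W    W    W
Cells with no legal move (terminal, hence L): (0,0), (0,1), (0,2), (0,3), (1,0), (1,1), (1,2), (1,3), (2,0), (2,1), (2,2), (2,3).
The remaining L cells, each justified by listing all of its moves:
(3,4): L (options (0,4)(W), (3,0)(W) are all W)
(3,5): L (options (0,5)(W), (3,1)(W) are all W)
(3,6): L (options (0,6)(W), (3,2)(W) are all W)
(4,4): L (options (1,4)(W), (0,4)(W), (4,0)(W) are all W)
(4,5): L (options (1,5)(W), (0,5)(W), (4,1)(W) are all W)
(4,6): L (options (1,6)(W), (0,6)(W), (4,2)(W) are all W)
(5,4): L (options (2,4)(W), (1,4)(W), (0,4)(W), (5,0)(W) are all W)
(5,5): L (options (2,5)(W), (1,5)(W), (0,5)(W), (5,1)(W) are all W)
(5,6): L (options (2,6)(W), (1,6)(W), (0,6)(W), (5,2)(W) are all W)
(8,0): L (options (5,0)(W), (4,0)(W), (3,0)(W) are all W)
(8,1): L (options (5,1)(W), (4,1)(W), (3,1)(W) are all W)
(8,2): L (options (5,2)(W), (4,2)(W), (3,2)(W) are all W)
(8,3): L (options (5,3)(W), (4,3)(W), (3,3)(W) are all W)
(9,0): L (options (6,0)(W), (5,0)(W), (4,0)(W) are all W)
(9,1): L (options (6,1)(W), (5,1)(W), (4,1)(W) are all W)
(9,2): L (options (6,2)(W), (5,2)(W), (4,2)(W) are all W)
(9,3): L (options (6,3)(W), (5,3)(W), (4,3)(W) are all W)
Every other cell has at least one move into one of the L cells above, so it is W.
(3,2): the move to (0,2) reaches an L cell, so W
(5,6): one of the L cells justified above, so L
(9,0): one of the L cells justified above, so L

(3,2): W, (5,6): L, (9,0): L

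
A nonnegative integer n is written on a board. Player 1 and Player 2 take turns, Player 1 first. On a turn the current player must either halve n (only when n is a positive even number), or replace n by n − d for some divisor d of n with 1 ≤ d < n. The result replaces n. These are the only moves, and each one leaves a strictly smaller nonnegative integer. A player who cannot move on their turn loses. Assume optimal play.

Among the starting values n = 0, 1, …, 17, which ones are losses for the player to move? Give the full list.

0, 1, 3, 5, 7, 9, 11, 13, 15, 17

Work bottom-up. With no move the player to move loses. Otherwise the position is W if at least one move leads to an L position for the opponent, and L if every move leads to a W.
n=0: no move → L
n=1: no move → L
n=2: W (go to 1, an L position)
n=3: L (sole option 2(W) is W)
n=4: W (go to 3, an L position)
n=5: L (sole option 4(W) is W)
n=6: W (go to 3, an L position)
n=7: L (sole option 6(W) is W)
n=8: W (go to 7, an L position)
n=9: L (options 6(W), 8(W) are all W)
n=10: W (go to 5, an L position)
n=11: L (sole option 10(W) is W)
n=12: W (go to 9, an L position)
n=13: L (sole option 12(W) is W)
n=14: W (go to 7, an L position)
n=15: L (options 10(W), 12(W), 14(W) are all W)
n=16: W (go to 15, an L position)
n=17: L (sole option 16(W) is W)
Reading off the rows marked L gives the requested list; there are 10 such values of n.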